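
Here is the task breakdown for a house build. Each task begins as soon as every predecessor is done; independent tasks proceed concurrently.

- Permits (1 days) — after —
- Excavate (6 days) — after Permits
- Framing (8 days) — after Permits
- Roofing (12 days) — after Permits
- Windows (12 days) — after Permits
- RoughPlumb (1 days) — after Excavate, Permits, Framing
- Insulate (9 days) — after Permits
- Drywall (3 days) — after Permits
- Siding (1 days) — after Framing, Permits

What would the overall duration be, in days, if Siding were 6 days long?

15

Baseline: Permits→Roofing = 1+12 = 13 → 13 days.
Siding is off the critical path — its longest chain is 10 days, giving 3 of slack.
New critical path: Permits→Framing→Siding = 1+8+6 = 15 ⇒ 15 days.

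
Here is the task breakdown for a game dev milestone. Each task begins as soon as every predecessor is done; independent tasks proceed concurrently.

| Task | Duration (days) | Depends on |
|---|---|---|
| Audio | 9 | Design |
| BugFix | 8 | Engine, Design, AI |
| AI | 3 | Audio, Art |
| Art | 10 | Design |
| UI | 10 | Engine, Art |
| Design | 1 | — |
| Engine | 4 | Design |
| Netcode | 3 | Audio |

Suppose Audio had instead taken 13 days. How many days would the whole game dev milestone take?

25

Critical path before the change: Design→Art→AI→BugFix = 1+10+3+8 = 22 giving 22 days.
The longest path through Audio is only 21 days, so Audio has float 1.
New critical path: Design→Audio→AI→BugFix = 1+13+3+8 = 25 ⇒ 25 days.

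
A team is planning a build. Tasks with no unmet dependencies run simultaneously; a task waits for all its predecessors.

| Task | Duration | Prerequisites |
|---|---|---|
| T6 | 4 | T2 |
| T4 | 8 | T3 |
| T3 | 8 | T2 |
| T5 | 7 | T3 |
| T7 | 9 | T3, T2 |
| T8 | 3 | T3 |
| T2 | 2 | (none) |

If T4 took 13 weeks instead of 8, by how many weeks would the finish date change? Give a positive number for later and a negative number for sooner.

4

Critical path before the change: T2→T3→T7 = 2+8+9 = 19 giving 19 weeks.
T4 has 1 week of float (longest path through it is 18).
Now T2→T3→T4 = 2+8+13 = 23 is longest, so the finish becomes 23 weeks.
Change in finish: 23 − 19 = +4 weeks.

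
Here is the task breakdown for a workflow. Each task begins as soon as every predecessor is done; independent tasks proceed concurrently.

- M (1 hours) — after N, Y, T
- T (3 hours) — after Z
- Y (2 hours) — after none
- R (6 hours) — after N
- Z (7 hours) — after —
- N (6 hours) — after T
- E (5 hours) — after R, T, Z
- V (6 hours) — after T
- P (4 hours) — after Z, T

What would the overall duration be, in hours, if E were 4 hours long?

26

Actual critical path: Z→T→N→R→E = 7+3+6+6+5 = 27 ⇒ 27 hours.
E is on the critical path; changing it to 4 makes that path 26 hours.
That remains the longest chain; total 26 hours.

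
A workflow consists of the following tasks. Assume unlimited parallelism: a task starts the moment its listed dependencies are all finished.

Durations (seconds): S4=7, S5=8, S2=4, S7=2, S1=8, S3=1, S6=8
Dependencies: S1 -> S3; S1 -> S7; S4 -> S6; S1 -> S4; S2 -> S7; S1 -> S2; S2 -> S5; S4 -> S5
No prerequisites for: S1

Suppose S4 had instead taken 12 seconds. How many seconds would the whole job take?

Actual critical path: S1→S4→S5 = 8+7+8 = 23 ⇒ 23 seconds.
S4 is on the critical path; changing it to 12 makes that path 28 seconds.
The critical path is still S1→S4→S5; finish is now 28 seconds.

28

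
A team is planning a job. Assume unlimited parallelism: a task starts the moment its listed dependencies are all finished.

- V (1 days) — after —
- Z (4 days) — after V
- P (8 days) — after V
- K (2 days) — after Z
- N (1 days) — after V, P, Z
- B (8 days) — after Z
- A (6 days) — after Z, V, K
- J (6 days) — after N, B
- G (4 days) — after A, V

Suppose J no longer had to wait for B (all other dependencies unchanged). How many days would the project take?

Original critical path: V→Z→B→J = 1+4+8+6 = 19 ⇒ 19 days.
Without B→J, J's earliest start moves from 13 to 10.
The longest chain is now V→Z→K→A→G = 1+4+2+6+4 = 17, so the project takes 17 days.

17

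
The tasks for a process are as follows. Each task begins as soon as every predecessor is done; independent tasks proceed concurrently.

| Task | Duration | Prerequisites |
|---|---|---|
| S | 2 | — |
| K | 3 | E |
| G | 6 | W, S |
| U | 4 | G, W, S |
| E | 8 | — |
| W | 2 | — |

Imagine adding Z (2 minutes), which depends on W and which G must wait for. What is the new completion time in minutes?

14

Originally the schedule takes 12 minutes.
With Z inserted, G now waits for max(W, S, Z).
New critical path: W→Z→G→U = 2+2+6+4 = 14 ⇒ 14 minutes.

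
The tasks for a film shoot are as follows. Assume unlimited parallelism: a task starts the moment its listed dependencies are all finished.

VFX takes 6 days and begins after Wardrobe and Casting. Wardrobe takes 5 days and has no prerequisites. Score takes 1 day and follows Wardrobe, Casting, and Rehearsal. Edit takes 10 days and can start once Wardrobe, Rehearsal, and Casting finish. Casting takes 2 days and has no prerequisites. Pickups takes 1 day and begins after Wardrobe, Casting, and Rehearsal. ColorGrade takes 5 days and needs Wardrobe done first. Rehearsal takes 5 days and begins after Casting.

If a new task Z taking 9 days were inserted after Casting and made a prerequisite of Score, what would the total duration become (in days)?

Originally the plan takes 17 days.
With Z inserted, Score now waits for max(Wardrobe, Casting, Rehearsal, Z).
New critical path: Casting→Rehearsal→Edit = 2+5+10 = 17 ⇒ 17 days.

17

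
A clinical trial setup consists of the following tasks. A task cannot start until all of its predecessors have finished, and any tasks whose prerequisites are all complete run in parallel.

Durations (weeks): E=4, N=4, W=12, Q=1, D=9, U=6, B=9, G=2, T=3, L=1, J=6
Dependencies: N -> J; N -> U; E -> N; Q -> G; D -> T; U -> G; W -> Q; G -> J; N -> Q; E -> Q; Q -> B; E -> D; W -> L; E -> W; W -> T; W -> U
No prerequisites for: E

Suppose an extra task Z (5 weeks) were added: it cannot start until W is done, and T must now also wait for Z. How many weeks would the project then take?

30

Originally the project takes 30 weeks.
With Z inserted, T now waits for max(W, D, Z).
New critical path: E→W→U→G→J = 4+12+6+2+6 = 30 ⇒ 30 weeks.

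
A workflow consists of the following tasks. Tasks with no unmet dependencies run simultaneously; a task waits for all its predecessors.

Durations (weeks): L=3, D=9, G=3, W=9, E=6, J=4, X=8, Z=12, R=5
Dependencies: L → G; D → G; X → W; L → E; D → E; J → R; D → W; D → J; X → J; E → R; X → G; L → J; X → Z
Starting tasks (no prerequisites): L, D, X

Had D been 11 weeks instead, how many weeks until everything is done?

22

Critical path before the change: D→E→R = 9+6+5 = 20 giving 20 weeks.
Since D is critical, the +2 change carries straight to that chain (now 22 weeks).
The critical path is still D→E→R; finish is now 22 weeks.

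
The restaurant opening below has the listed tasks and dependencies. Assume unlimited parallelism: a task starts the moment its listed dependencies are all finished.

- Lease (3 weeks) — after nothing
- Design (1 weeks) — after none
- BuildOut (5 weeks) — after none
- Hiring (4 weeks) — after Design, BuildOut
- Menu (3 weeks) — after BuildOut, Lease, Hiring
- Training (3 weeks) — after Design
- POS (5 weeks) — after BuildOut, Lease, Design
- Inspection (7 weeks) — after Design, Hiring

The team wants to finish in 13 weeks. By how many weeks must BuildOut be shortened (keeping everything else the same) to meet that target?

Current finish: 16 weeks; target: 13.
BuildOut is on every critical path, so each week cut from BuildOut cuts the finish by one (this holds down to a finish of 12).
Need 16 − 13 = 3 weeks off BuildOut → BuildOut becomes 2 weeks, finish becomes 13.

3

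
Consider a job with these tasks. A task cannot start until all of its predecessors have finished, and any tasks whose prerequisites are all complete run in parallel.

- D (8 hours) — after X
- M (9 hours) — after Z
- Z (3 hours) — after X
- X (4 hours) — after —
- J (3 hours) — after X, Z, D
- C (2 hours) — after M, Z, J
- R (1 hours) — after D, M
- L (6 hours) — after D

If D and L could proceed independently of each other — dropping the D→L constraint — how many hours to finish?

18

Original critical path: X→Z→M→C = 4+3+9+2 = 18 ⇒ 18 hours.
Without D→L, L's earliest start moves from 12 to 0.
After: X→Z→M→C = 4+3+9+2 = 18 → 18 hours.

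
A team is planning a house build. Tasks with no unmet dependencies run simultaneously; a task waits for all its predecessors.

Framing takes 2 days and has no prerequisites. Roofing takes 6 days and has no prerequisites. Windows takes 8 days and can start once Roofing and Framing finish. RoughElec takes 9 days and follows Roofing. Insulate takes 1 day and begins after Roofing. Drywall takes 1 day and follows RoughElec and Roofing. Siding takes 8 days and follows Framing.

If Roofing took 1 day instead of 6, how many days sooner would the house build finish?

As given, the longest chain is Roofing→RoughElec→Drywall = 6+9+1 = 16, so the finish is 16 days.
Since Roofing is critical, the -5 change carries straight to that chain (now 11 days).
No other chain overtakes it, so the finish is 11 days.
Change in finish: 11 − 16 = -5 days.

5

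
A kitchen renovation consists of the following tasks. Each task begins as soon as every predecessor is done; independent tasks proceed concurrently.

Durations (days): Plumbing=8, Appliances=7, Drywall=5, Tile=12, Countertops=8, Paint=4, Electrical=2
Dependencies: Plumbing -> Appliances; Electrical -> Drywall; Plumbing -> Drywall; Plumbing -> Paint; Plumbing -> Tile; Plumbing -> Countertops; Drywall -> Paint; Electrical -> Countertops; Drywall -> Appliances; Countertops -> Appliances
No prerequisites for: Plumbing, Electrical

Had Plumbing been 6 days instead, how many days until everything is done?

As given, the longest chain is Plumbing→Countertops→Appliances = 8+8+7 = 23, so the finish is 23 days.
Since Plumbing is critical, the -2 change carries straight to that chain (now 21 days).
No other chain overtakes it, so the finish is 21 days.

21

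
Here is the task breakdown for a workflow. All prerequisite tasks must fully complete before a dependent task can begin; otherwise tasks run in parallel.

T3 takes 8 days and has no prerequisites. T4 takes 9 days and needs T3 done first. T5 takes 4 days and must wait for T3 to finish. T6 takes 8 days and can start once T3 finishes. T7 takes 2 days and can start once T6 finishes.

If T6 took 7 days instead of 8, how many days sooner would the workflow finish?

The binding path is T3→T6→T7 = 8+8+2 = 18; finish at 18 days.
T6 lies on that path, so at 7 days the path becomes 17 days.
New critical path: T3→T4 = 8+9 = 17 ⇒ 17 days.
Change in finish: 17 − 18 = -1 days.

1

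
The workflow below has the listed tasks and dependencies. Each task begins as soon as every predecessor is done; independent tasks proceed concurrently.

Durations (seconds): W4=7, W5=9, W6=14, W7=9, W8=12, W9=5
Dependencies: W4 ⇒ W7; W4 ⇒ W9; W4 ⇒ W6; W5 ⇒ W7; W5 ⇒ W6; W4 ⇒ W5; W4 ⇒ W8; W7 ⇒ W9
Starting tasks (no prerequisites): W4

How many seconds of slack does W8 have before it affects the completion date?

11

Critical path: W4→W5→W6 = 7+9+14 = 30, so the finish is 30 seconds.
W8 finishes as early as 19 and must finish by 30.
Slack of W8 = 18 − 7 = 11 seconds.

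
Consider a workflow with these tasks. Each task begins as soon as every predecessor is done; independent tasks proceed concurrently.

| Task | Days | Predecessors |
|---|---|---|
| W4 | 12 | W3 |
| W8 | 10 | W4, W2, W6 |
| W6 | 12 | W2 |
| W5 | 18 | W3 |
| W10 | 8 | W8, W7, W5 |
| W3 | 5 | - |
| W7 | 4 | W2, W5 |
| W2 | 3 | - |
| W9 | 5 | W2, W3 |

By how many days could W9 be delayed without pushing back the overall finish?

W3→W4→W8→W10 = 5+12+10+8 = 35 sets the makespan at 35 days.
The longest chain containing W9 totals 10 days.
Slack of W9 = 30 − 5 = 25 days.

25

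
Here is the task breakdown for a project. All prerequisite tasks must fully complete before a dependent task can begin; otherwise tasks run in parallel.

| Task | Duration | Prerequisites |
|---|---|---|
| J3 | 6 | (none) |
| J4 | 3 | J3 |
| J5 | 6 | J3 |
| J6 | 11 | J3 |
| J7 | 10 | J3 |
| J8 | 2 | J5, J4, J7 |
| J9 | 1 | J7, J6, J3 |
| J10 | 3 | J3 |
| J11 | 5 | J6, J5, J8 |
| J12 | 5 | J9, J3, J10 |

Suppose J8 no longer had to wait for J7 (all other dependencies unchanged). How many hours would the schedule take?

Original critical path: J3→J6→J9→J12 = 6+11+1+5 = 23 ⇒ 23 hours.
Without J7→J8, J8's earliest start moves from 16 to 12.
After: J3→J6→J9→J12 = 6+11+1+5 = 23 → 23 hours.

23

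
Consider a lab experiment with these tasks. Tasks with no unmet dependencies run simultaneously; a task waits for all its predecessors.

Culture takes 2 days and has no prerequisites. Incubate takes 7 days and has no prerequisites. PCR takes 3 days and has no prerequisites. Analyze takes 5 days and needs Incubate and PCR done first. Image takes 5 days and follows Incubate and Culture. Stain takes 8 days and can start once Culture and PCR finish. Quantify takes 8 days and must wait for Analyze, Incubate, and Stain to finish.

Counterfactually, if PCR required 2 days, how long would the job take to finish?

20

The binding path is Incubate→Analyze→Quantify = 7+5+8 = 20; finish at 20 days.
PCR has 1 day of float (longest path through it is 19).
The critical path is still Incubate→Analyze→Quantify; finish is now 20 days.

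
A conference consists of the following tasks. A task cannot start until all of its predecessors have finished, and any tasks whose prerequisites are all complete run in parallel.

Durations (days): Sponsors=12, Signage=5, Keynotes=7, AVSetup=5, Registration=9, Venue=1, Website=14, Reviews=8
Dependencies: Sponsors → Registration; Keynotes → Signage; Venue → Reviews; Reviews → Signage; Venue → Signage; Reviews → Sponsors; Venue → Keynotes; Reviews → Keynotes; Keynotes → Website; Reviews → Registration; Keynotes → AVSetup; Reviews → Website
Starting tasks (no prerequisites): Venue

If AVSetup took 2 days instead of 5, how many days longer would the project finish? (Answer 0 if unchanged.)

Baseline: Venue→Reviews→Keynotes→Website = 1+8+7+14 = 30 → 30 days.
AVSetup has 9 days of float (longest path through it is 21).
That remains the longest chain; total 30 days.
Change in finish: 30 − 30 = +0 days.

0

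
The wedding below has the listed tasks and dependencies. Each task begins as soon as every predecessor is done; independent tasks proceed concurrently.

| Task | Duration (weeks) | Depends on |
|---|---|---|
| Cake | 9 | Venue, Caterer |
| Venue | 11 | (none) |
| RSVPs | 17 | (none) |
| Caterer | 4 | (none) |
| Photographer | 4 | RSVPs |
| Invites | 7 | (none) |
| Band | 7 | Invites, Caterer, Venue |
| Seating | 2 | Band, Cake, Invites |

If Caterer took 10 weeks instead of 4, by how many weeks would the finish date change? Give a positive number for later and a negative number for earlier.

0

Critical path before the change: Venue→Cake→Seating = 11+9+2 = 22 giving 22 weeks.
The longest path through Caterer is only 15 weeks, so Caterer has float 7.
That remains the longest chain; total 22 weeks.
Change in finish: 22 − 22 = +0 weeks.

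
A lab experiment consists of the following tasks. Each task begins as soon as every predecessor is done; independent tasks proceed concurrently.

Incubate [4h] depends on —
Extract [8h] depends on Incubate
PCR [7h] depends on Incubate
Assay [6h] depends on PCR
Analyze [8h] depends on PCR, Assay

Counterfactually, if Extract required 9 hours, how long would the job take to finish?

25

As given, the longest chain is Incubate→PCR→Assay→Analyze = 4+7+6+8 = 25, so the finish is 25 hours.
The longest path through Extract is only 12 hours, so Extract has float 13.
The critical path is still Incubate→PCR→Assay→Analyze; finish is now 25 hours.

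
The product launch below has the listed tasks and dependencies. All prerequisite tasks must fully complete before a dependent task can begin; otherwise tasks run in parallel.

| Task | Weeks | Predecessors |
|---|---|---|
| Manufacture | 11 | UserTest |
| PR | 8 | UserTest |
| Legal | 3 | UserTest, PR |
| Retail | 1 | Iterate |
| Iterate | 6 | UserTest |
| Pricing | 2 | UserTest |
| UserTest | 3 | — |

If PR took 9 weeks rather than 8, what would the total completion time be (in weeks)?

15

Critical path before the change: UserTest→PR→Legal = 3+8+3 = 14 giving 14 weeks.
PR is on the critical path; changing it to 9 makes that path 15 weeks.
No other chain overtakes it, so the finish is 15 weeks.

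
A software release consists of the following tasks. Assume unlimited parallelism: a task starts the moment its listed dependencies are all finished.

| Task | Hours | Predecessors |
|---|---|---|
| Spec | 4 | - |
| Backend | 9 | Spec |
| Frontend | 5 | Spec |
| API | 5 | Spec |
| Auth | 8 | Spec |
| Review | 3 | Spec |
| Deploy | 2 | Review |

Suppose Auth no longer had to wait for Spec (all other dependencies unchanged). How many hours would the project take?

With the dependency in place, Spec→Backend = 4+9 = 13 sets the finish at 13 hours.
Without Spec→Auth, Auth's earliest start moves from 4 to 0.
The longest chain is now Spec→Backend = 4+9 = 13, so the project takes 13 hours.

13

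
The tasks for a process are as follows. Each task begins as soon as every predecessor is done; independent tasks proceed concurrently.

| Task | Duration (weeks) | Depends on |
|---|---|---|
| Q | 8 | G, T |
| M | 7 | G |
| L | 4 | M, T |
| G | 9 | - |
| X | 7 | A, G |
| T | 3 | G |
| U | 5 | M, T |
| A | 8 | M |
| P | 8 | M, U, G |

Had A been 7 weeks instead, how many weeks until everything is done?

30

Actual critical path: G→M→A→X = 9+7+8+7 = 31 ⇒ 31 weeks.
A lies on that path, so at 7 weeks the path becomes 30 weeks.
The critical path is still G→M→A→X; finish is now 30 weeks.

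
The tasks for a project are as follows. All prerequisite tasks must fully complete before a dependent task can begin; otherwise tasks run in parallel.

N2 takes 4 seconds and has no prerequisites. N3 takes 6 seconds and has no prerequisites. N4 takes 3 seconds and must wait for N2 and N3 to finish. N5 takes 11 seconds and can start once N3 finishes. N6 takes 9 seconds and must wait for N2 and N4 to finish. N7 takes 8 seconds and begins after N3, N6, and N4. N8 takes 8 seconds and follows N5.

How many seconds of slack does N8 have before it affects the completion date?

The longest chain is N3→N4→N6→N7 = 6+3+9+8 = 26; overall finish 26 seconds.
N8 finishes as early as 25 and must finish by 26.
Slack of N8 = 18 − 17 = 1 second.

1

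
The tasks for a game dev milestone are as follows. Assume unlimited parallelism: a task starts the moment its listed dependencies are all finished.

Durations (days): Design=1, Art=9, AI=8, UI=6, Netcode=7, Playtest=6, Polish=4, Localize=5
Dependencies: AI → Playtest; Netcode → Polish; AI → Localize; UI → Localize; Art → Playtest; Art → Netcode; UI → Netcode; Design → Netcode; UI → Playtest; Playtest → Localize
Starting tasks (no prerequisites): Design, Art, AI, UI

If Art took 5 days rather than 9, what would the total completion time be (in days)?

As given, the longest chain is Art→Netcode→Polish = 9+7+4 = 20, so the finish is 20 days.
Art lies on that path, so at 5 days the path becomes 16 days.
The binding chain switches to AI→Playtest→Localize = 8+6+5 = 19; finish 19 days.

19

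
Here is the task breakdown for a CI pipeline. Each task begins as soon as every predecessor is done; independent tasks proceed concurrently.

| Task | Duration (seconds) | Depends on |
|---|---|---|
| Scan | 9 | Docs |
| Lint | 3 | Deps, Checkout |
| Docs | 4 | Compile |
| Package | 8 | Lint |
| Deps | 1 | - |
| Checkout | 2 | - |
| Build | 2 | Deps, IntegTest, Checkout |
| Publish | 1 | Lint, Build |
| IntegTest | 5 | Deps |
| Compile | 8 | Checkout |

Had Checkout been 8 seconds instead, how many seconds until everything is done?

Baseline: Checkout→Compile→Docs→Scan = 2+8+4+9 = 23 → 23 seconds.
Since Checkout is critical, the +6 change carries straight to that chain (now 29 seconds).
That remains the longest chain; total 29 seconds.

29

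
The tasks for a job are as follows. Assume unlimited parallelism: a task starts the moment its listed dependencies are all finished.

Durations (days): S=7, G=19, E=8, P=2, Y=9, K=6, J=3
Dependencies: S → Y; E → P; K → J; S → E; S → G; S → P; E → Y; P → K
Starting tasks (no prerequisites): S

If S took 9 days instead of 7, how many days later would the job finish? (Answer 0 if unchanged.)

2

Baseline: S→G = 7+19 = 26 → 26 days.
S is on the critical path; changing it to 9 makes that path 28 days.
No other chain overtakes it, so the finish is 28 days.
Change in finish: 28 − 26 = +2 days.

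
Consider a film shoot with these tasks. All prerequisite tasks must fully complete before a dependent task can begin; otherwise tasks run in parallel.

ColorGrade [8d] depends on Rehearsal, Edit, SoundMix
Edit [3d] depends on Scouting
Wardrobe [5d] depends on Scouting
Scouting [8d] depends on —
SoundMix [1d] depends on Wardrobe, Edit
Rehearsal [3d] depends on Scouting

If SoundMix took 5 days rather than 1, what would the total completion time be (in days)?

26

Baseline: Scouting→Wardrobe→SoundMix→ColorGrade = 8+5+1+8 = 22 → 22 days.
SoundMix is on the critical path; changing it to 5 makes that path 26 days.
No other chain overtakes it, so the finish is 26 days.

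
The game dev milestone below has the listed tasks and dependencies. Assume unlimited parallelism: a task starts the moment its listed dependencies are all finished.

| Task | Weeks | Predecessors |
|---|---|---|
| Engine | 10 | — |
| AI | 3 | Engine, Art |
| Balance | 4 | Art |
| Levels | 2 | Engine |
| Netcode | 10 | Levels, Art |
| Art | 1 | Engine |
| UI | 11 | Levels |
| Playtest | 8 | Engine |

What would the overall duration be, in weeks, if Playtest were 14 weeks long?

Actual critical path: Engine→Levels→UI = 10+2+11 = 23 ⇒ 23 weeks.
Playtest has 5 weeks of float (longest path through it is 18).
The binding chain switches to Engine→Playtest = 10+14 = 24; finish 24 weeks.

24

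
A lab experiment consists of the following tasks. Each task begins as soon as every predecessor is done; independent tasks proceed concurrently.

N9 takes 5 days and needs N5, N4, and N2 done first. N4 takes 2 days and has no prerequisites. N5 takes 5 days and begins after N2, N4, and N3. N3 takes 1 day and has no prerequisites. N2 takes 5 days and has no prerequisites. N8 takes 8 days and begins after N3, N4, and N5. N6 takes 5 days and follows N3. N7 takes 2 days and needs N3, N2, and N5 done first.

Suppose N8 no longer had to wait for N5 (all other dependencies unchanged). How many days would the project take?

With the dependency in place, N2→N5→N8 = 5+5+8 = 18 sets the finish at 18 days.
Without N5→N8, N8's earliest start moves from 10 to 2.
The longest chain is now N2→N5→N9 = 5+5+5 = 15, so the project takes 15 days.

15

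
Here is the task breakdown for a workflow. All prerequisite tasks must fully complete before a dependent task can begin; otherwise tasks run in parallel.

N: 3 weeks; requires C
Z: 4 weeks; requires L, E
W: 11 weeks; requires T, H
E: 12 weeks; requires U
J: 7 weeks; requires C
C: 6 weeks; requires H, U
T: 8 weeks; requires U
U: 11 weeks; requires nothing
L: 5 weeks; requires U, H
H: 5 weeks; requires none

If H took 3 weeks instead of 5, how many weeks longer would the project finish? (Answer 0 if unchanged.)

0

Critical path before the change: U→T→W = 11+8+11 = 30 giving 30 weeks.
H has 12 weeks of float (longest path through it is 18).
The critical path is still U→T→W; finish is now 30 weeks.
Change in finish: 30 − 30 = +0 weeks.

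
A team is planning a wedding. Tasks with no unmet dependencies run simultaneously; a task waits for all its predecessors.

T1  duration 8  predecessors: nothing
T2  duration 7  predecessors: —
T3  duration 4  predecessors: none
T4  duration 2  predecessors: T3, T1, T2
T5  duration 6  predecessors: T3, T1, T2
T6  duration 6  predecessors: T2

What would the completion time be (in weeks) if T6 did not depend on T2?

Before: longest chain T1→T5 = 8+6 = 14, finish 14.
Without T2→T6, T6's earliest start moves from 7 to 0.
The longest chain is now T1→T5 = 8+6 = 14, so the project takes 14 weeks.

14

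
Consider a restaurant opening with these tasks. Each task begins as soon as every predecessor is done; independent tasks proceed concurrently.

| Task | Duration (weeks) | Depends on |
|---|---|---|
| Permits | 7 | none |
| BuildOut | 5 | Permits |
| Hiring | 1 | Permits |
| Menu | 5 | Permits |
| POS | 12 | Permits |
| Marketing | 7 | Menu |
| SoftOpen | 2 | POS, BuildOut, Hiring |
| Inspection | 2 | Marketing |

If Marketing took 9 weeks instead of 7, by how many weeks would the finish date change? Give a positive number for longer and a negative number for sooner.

Baseline: Permits→Menu→Marketing→Inspection = 7+5+7+2 = 21 → 21 weeks.
Marketing lies on that path, so at 9 weeks the path becomes 23 weeks.
The critical path is still Permits→Menu→Marketing→Inspection; finish is now 23 weeks.
Change in finish: 23 − 21 = +2 weeks.

2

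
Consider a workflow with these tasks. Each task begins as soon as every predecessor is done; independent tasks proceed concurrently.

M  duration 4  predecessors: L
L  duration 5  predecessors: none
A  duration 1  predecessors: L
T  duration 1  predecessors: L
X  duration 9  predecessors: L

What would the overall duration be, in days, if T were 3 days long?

The binding path is L→X = 5+9 = 14; finish at 14 days.
T is off the critical path — its longest chain is 6 days, giving 8 of slack.
The critical path is still L→X; finish is now 14 days.

14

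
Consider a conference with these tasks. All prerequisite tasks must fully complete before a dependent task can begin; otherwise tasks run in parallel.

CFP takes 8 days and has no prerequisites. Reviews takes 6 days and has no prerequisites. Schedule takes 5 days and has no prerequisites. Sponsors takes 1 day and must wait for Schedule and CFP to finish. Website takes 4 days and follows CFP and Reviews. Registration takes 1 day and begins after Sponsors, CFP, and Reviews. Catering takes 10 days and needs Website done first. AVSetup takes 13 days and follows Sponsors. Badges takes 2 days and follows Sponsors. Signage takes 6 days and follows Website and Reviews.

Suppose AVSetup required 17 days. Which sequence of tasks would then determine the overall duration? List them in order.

CFP, Sponsors, AVSetup

Baseline: CFP→Sponsors→AVSetup = 8+1+13 = 22 → 22 days.
AVSetup lies on that path, so at 17 days the path becomes 26 days.
That remains the longest chain; total 26 days.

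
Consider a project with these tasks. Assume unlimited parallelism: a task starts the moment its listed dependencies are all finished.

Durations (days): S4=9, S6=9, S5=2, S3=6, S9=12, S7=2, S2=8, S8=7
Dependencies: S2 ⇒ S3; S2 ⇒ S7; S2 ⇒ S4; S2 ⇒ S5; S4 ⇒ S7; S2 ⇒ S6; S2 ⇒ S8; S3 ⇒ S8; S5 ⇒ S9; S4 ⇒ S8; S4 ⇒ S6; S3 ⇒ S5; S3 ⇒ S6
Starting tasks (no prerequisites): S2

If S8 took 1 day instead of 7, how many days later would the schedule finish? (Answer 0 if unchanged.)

0

Baseline: S2→S3→S5→S9 = 8+6+2+12 = 28 → 28 days.
The longest path through S8 is only 24 days, so S8 has float 4.
That remains the longest chain; total 28 days.
Change in finish: 28 − 28 = +0 days.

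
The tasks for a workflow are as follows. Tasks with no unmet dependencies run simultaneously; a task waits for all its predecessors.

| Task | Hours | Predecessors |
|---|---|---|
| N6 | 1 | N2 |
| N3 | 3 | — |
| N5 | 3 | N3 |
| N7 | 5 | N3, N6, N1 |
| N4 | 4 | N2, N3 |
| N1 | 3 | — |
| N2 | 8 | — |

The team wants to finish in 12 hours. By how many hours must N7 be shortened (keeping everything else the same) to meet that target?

Current finish: 14 hours; target: 12.
N7 is on every critical path, so each hour cut from N7 cuts the finish by one (this holds down to a finish of 12).
Need 14 − 12 = 2 hours off N7 → N7 becomes 3 hours, finish becomes 12.

2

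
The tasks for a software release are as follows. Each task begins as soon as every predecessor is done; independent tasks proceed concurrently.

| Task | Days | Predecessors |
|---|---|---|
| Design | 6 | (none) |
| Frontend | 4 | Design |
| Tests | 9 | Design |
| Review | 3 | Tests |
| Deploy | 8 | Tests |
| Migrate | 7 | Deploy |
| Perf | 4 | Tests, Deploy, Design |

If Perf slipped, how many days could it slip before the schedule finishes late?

3

Critical path: Design→Tests→Deploy→Migrate = 6+9+8+7 = 30, so the finish is 30 days.
Longest path through Perf: 27 days (earliest finish 27, latest finish 30).
So Perf can slip 30 − 27 = 3 days.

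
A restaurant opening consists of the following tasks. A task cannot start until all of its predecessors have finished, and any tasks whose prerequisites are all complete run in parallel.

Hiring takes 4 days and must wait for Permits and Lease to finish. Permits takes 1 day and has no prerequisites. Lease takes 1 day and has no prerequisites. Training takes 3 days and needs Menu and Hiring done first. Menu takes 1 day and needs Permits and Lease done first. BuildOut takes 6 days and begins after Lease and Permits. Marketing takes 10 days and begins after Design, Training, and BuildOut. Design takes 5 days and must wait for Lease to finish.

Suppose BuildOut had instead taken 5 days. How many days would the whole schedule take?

18

The binding path is Lease→Hiring→Training→Marketing = 1+4+3+10 = 18; finish at 18 days.
BuildOut has 1 day of float (longest path through it is 17).
No other chain overtakes it, so the finish is 18 days.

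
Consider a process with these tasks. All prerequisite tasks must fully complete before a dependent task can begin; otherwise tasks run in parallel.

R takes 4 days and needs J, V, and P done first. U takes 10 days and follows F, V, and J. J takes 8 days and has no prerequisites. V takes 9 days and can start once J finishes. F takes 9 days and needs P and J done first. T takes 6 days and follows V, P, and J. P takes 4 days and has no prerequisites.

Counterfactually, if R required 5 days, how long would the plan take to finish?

Baseline: J→V→U = 8+9+10 = 27 → 27 days.
The longest path through R is only 21 days, so R has float 6.
The critical path is still J→V→U; finish is now 27 days.

27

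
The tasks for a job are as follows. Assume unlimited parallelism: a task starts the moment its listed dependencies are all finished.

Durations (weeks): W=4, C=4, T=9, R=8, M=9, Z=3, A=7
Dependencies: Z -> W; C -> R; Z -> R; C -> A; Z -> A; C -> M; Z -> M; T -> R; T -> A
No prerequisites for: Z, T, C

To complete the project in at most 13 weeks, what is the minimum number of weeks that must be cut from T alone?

4

Current finish: 17 weeks; target: 13.
T is on every critical path, so each week cut from T cuts the finish by one (this holds down to a finish of 13).
Need 17 − 13 = 4 weeks off T → T becomes 5 weeks, finish becomes 13.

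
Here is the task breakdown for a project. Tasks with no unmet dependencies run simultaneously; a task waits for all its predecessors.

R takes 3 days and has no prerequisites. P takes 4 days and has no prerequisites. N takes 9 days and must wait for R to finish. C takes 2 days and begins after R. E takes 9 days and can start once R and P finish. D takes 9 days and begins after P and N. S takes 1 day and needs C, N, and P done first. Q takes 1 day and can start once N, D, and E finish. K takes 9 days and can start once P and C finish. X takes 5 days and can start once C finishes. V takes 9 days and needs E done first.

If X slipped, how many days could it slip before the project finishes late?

12

The longest chain is R→N→D→Q = 3+9+9+1 = 22; overall finish 22 days.
The longest chain containing X totals 10 days.
So X can slip 22 − 10 = 12 days.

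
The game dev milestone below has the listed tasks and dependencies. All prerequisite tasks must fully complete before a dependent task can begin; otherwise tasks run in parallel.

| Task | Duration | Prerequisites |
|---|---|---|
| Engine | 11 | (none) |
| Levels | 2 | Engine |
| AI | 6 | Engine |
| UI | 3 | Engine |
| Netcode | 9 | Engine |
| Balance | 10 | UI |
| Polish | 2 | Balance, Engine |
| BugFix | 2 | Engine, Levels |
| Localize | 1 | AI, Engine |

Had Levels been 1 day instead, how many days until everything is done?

26

Critical path before the change: Engine→UI→Balance→Polish = 11+3+10+2 = 26 giving 26 days.
Levels has 11 days of float (longest path through it is 15).
The critical path is still Engine→UI→Balance→Polish; finish is now 26 days.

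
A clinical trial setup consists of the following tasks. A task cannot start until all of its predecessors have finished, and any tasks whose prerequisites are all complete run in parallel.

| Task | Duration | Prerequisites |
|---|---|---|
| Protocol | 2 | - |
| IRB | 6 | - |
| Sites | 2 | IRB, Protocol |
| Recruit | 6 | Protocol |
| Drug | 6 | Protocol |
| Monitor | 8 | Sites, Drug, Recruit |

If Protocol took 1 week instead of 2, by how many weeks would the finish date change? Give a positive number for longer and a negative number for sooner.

The binding path is Protocol→Recruit→Monitor = 2+6+8 = 16; finish at 16 weeks.
Protocol lies on that path, so at 1 week the path becomes 15 weeks.
Now IRB→Sites→Monitor = 6+2+8 = 16 is longest, so the finish becomes 16 weeks.
Change in finish: 16 − 16 = +0 weeks.

0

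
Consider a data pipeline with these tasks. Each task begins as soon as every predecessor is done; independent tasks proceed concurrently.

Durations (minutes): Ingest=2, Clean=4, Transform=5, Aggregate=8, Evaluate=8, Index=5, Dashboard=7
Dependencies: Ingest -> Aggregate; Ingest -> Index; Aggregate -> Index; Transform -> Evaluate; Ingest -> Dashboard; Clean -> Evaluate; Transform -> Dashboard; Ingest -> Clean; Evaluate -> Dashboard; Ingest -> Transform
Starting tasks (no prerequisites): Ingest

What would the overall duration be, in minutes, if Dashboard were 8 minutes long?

As given, the longest chain is Ingest→Transform→Evaluate→Dashboard = 2+5+8+7 = 22, so the finish is 22 minutes.
Dashboard lies on that path, so at 8 minutes the path becomes 23 minutes.
That remains the longest chain; total 23 minutes.

23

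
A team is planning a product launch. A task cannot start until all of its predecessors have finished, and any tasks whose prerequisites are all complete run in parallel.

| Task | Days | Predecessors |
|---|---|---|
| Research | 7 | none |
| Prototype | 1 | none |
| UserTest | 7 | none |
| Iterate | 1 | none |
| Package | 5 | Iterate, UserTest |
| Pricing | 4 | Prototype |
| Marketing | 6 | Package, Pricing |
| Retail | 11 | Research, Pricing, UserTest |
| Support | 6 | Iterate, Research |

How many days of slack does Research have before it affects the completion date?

Research→Retail = 7+11 = 18 sets the makespan at 18 days.
The longest chain containing Research totals 18 days.
So Research can slip 7 − 7 = 0 days.

0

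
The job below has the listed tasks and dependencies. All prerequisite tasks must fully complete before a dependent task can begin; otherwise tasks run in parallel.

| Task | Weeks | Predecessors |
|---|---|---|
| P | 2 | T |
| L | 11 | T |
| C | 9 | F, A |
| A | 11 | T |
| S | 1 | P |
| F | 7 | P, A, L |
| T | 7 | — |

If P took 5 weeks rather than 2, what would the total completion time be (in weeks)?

Baseline: T→L→F→C = 7+11+7+9 = 34 → 34 weeks.
The longest path through P is only 25 weeks, so P has float 9.
That remains the longest chain; total 34 weeks.

34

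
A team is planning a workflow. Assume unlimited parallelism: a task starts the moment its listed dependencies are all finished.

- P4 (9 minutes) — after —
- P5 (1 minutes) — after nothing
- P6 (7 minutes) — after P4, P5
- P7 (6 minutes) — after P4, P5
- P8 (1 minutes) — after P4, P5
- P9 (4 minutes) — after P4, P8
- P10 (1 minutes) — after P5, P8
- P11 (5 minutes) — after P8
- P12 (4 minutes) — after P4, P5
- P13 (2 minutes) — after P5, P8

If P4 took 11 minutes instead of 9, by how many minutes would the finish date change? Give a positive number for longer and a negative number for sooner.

Baseline: P4→P6 = 9+7 = 16 → 16 minutes.
P4 is on the critical path; changing it to 11 makes that path 18 minutes.
The critical path is still P4→P6; finish is now 18 minutes.
Change in finish: 18 − 16 = +2 minutes.

2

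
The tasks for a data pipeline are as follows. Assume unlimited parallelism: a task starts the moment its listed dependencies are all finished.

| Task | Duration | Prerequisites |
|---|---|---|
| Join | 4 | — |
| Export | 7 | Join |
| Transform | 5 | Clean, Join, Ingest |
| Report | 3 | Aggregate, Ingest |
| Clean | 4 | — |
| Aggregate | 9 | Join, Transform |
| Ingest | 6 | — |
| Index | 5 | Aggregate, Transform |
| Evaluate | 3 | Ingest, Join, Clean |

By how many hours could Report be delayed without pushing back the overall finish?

2

The longest chain is Ingest→Transform→Aggregate→Index = 6+5+9+5 = 25; overall finish 25 hours.
Report finishes as early as 23 and must finish by 25.
So Report can slip 25 − 23 = 2 hours.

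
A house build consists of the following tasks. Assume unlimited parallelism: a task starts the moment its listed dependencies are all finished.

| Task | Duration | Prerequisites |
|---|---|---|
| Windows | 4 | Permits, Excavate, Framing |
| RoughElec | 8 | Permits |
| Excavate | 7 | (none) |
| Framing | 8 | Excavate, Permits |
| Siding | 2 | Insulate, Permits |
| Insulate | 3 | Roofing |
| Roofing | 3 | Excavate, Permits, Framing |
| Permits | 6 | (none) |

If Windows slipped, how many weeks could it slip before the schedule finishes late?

4

Excavate→Framing→Roofing→Insulate→Siding = 7+8+3+3+2 = 23 sets the makespan at 23 weeks.
The longest chain containing Windows totals 19 weeks.
Slack of Windows = 19 − 15 = 4 weeks.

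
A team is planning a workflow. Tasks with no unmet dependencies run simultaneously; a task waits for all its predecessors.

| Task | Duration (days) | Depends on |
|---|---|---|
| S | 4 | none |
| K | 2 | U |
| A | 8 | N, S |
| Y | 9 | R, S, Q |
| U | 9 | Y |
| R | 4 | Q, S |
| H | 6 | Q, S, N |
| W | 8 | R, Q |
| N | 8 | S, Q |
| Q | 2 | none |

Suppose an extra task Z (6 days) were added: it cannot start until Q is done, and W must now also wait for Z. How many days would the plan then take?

28

Originally the plan takes 28 days.
With Z inserted, W now waits for max(R, Q, Z).
New critical path: S→R→Y→U→K = 4+4+9+9+2 = 28 ⇒ 28 days.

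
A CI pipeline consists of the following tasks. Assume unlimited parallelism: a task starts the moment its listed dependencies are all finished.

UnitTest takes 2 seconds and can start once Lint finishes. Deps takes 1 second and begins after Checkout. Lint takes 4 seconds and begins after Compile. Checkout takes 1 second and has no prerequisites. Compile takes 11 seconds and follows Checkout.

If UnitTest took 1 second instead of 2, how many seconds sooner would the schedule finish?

The binding path is Checkout→Compile→Lint→UnitTest = 1+11+4+2 = 18; finish at 18 seconds.
Since UnitTest is critical, the -1 change carries straight to that chain (now 17 seconds).
That remains the longest chain; total 17 seconds.
Change in finish: 17 − 18 = -1 seconds.

1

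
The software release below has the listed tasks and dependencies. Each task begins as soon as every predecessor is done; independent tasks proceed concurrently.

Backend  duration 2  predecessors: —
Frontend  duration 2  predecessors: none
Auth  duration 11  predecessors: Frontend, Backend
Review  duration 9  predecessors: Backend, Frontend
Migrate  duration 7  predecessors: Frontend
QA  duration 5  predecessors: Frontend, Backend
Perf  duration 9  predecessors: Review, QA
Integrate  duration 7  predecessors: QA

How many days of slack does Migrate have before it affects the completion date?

The longest chain is Backend→Review→Perf = 2+9+9 = 20; overall finish 20 days.
Longest path through Migrate: 9 days (earliest finish 9, latest finish 20).
So Migrate can slip 20 − 9 = 11 days.

11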